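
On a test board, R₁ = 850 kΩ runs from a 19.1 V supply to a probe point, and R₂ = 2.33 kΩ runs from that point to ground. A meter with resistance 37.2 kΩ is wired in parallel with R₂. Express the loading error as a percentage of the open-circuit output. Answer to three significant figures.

5.88 %

The divider's output (Thévenin) resistance is R₁‖R₂ = 2.324 kΩ.
Fractional drop under load = R_th/(R_th + R_L) = 2.324 / (2.324 + 37.2) = 0.05879.
So the output falls by 5.88 %.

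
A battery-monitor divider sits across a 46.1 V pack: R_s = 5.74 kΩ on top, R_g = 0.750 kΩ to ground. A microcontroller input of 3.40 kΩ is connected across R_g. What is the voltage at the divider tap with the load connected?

V_out ≈ 4.46 V

The load sits in parallel with R_g: R_g‖R_L = (750 × 3400) / (750 + 3400) = 614.5 Ω.
V_out = 46.1 × 614.5 / (5740 + 614.5) = 46.1 × 614.5/6354 = 4.46 V.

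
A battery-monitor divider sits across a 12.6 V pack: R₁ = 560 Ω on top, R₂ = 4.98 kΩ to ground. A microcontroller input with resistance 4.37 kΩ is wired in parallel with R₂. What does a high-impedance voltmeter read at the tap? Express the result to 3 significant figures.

V_out ≈ 10.2 V

The load sits in parallel with R₂: R₂‖R_L = (4980 × 4370) / (4980 + 4370) = 2328 Ω.
V_out = 12.6 × 2328 / (560 + 2328) = 12.6 × 2328/2888 = 10.2 V.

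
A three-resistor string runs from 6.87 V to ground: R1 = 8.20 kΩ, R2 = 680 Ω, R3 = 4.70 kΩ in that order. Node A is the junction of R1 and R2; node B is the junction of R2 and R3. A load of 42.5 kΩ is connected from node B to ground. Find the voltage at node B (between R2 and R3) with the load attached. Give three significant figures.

V ≈ 2.22 V

At node B, R3 is in parallel with the load: R3‖R_L = 4232 Ω.
Below node A the resistance is R2 + (R3‖R_L) = 4912 Ω, so V_A = 6.87 × 4912/13110 = 2.574 V.
Then V_B = V_A × (R3‖R_L)/(R2 + R3‖R_L) = 2.574 × 4232/4912 = 2.22 V.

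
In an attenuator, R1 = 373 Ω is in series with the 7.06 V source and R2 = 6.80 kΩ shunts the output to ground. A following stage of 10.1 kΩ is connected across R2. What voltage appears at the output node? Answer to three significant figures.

The load sits in parallel with R2: R2‖R_L = (6800 × 10100) / (6800 + 10100) = 4064 Ω.
V_out = 7.06 × 4064 / (373 + 4064) = 7.06 × 4064/4437 = 6.47 V.
(Unloaded it would have been 6.69 V.)

V_out ≈ 6.47 V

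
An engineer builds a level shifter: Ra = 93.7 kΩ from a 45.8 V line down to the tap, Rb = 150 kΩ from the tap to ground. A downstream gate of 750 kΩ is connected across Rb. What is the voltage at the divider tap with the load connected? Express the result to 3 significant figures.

V_out ≈ 26.2 V

The load sits in parallel with Rb: Rb‖R_L = (150 × 750) / (150 + 750) = 125.0 kΩ.
V_out = 45.8 × 125.0 / (93.7 + 125.0) = 45.8 × 125.0/218.7 = 26.2 V.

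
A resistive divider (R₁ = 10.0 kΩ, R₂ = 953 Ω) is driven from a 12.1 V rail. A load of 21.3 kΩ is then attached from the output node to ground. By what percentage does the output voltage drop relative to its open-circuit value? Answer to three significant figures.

3.92 %

The divider's output (Thévenin) resistance is R₁‖R₂ = 870.1 Ω.
Fractional drop under load = R_th/(R_th + R_L) = 870.1 / (870.1 + 21300) = 0.03925.
So the output falls by 3.92 %.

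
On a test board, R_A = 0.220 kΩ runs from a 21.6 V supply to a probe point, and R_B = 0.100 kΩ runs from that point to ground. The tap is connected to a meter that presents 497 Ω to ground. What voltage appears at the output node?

The load sits in parallel with R_B: R_B‖R_L = (100 × 497) / (100 + 497) = 83.25 Ω.
V_out = 21.6 × 83.25 / (220 + 83.25) = 21.6 × 83.25/303.2 = 5.93 V.

V_out ≈ 5.93 V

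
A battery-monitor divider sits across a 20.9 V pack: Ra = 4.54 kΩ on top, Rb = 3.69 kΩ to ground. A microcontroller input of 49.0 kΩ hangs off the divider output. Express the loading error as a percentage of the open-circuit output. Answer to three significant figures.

3.99 %

The divider's output (Thévenin) resistance is Ra‖Rb = 2.036 kΩ.
Fractional drop under load = R_th/(R_th + R_L) = 2.036 / (2.036 + 49.0) = 0.03988.
So the output falls by 3.99 %.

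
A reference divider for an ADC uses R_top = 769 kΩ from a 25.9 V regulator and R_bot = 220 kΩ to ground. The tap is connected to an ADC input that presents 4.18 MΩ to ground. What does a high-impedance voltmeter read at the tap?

The load sits in parallel with R_bot: R_bot‖R_L = (220 × 4180) / (220 + 4180) = 209.0 kΩ.
V_out = 25.9 × 209.0 / (769 + 209.0) = 25.9 × 209.0/978.0 = 5.53 V.

V_out ≈ 5.53 V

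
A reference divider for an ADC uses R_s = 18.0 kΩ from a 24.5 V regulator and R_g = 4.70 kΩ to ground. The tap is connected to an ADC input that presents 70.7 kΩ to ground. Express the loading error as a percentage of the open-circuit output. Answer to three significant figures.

5.01 %

The divider's output (Thévenin) resistance is R_s‖R_g = 3.727 kΩ.
Fractional drop under load = R_th/(R_th + R_L) = 3.727 / (3.727 + 70.7) = 0.05007.
So the output falls by 5.01 %.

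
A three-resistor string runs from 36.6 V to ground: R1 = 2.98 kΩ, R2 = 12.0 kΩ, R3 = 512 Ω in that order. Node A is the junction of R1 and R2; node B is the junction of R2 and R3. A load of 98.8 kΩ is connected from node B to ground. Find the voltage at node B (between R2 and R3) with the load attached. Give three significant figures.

V ≈ 1.20 V

At node B, R3 is in parallel with the load: R3‖R_L = 509.4 Ω.
Below node A the resistance is R2 + (R3‖R_L) = 12510 Ω, so V_A = 36.6 × 12510/15490 = 29.56 V.
Then V_B = V_A × (R3‖R_L)/(R2 + R3‖R_L) = 29.56 × 509.4/12510 = 1.20 V.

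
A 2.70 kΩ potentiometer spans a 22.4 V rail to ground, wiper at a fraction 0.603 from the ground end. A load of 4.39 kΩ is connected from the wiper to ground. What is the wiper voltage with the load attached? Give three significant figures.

The wiper splits the pot into (1−α)R = 1.072 kΩ above and αR = 1.628 kΩ below.
Lower section ‖ load = 1.188 kΩ.
V_wiper = 22.4 × 1.188/(1.072 + 1.188) = 11.8 V.

V ≈ 11.8 V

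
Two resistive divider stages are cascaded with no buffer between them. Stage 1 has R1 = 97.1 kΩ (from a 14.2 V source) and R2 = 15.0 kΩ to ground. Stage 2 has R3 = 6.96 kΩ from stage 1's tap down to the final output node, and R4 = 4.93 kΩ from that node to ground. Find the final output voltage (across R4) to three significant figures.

Stage 2 presents R3+R4 = 11.89 kΩ as a load on stage 1's tap.
Stage 1's lower leg becomes R2‖(R3+R4) = 6.633 kΩ, so V_mid = 14.2 × 6.633/103.7 = 0.9079 V.
Stage 2 is itself unloaded: V_out = V_mid × R4/(R3+R4) = 0.9079 × 4.93/11.89 = 0.376 V.

V_out ≈ 0.376 V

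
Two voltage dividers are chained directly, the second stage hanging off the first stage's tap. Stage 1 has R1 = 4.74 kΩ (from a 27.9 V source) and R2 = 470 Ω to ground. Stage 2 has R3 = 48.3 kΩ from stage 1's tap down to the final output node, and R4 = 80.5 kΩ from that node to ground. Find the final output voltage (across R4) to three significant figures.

V_out ≈ 1.57 V

Stage 2 presents R3+R4 = 128800 Ω as a load on stage 1's tap.
Stage 1's lower leg becomes R2‖(R3+R4) = 468.3 Ω, so V_mid = 27.9 × 468.3/5208 = 2.509 V.
Stage 2 is itself unloaded: V_out = V_mid × R4/(R3+R4) = 2.509 × 80500/128800 = 1.57 V.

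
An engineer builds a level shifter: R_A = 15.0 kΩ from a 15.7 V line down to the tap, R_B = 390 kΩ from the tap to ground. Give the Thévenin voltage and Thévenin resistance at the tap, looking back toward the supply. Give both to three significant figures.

V_th = 15.1 V, R_th = 14.4 kΩ

V_th is the open-circuit tap voltage: 15.7 × 390/(15.0 + 390) = 15.1 V.
With the supply zeroed, R_A and R_B appear in parallel from the tap: R_th = R_A‖R_B = (15.0 × 390)/405.0 = 14.4 kΩ.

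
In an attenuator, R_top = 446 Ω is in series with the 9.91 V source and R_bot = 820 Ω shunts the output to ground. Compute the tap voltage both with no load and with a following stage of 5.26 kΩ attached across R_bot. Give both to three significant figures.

Open-circuit: V = 9.91 × 820/(446 + 820) = 6.42 V.
With the load, R_bot becomes R_bot‖R_L = 709.4 Ω, so V = 9.91 × 709.4/1155 = 6.08 V.

Unloaded: 6.42 V; loaded: 6.08 V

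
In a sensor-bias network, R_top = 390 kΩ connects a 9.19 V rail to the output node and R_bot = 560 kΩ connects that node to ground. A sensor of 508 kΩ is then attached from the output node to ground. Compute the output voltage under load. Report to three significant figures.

The load sits in parallel with R_bot: R_bot‖R_L = (560 × 508) / (560 + 508) = 266.4 kΩ.
V_out = 9.19 × 266.4 / (390 + 266.4) = 9.19 × 266.4/656.4 = 3.73 V.

V_out ≈ 3.73 V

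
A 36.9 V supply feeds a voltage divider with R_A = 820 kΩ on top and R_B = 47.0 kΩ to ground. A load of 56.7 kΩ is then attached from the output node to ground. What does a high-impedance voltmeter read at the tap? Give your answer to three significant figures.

The load sits in parallel with R_B: R_B‖R_L = (47.0 × 56.7) / (47.0 + 56.7) = 25.70 kΩ.
V_out = 36.9 × 25.70 / (820 + 25.70) = 36.9 × 25.70/845.7 = 1.12 V.

V_out ≈ 1.12 V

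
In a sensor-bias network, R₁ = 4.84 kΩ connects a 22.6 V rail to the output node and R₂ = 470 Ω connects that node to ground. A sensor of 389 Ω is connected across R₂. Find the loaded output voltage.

The load sits in parallel with R₂: R₂‖R_L = (470 × 389) / (470 + 389) = 212.8 Ω.
V_out = 22.6 × 212.8 / (4840 + 212.8) = 22.6 × 212.8/5053 = 0.952 V.

V_out ≈ 0.952 V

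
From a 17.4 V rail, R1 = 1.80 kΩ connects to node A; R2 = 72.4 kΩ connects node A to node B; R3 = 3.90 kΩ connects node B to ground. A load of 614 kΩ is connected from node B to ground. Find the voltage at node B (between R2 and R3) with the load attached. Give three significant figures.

At node B, R3 is in parallel with the load: R3‖R_L = 3.875 kΩ.
Below node A the resistance is R2 + (R3‖R_L) = 76.28 kΩ, so V_A = 17.4 × 76.28/78.08 = 17.00 V.
Then V_B = V_A × (R3‖R_L)/(R2 + R3‖R_L) = 17.00 × 3.875/76.28 = 0.864 V.

V ≈ 0.864 V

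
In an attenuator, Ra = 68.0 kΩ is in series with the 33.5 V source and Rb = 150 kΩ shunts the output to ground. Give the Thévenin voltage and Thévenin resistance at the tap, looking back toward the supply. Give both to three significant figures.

V_th = 23.1 V, R_th = 46.8 kΩ

V_th is the open-circuit tap voltage: 33.5 × 150/(68.0 + 150) = 23.1 V.
With the supply zeroed, Ra and Rb appear in parallel from the tap: R_th = Ra‖Rb = (68.0 × 150)/218.0 = 46.8 kΩ.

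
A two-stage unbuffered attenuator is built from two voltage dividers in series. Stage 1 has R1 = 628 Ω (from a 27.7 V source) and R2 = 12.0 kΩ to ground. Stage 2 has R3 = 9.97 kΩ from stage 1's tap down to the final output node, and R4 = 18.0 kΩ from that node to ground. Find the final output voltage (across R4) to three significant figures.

Stage 2 presents R3+R4 = 27970 Ω as a load on stage 1's tap.
Stage 1's lower leg becomes R2‖(R3+R4) = 8397 Ω, so V_mid = 27.7 × 8397/9025 = 25.77 V.
Stage 2 is itself unloaded: V_out = V_mid × R4/(R3+R4) = 25.77 × 18000/27970 = 16.6 V.

V_out ≈ 16.6 V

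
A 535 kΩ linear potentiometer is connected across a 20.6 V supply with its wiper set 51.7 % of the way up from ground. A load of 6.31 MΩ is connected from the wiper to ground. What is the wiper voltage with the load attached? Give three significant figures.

V ≈ 10.4 V

The wiper splits the pot into (1−α)R = 258.4 kΩ above and αR = 276.6 kΩ below.
Lower section ‖ load = 265.0 kΩ.
V_wiper = 20.6 × 265.0/(258.4 + 265.0) = 10.4 V.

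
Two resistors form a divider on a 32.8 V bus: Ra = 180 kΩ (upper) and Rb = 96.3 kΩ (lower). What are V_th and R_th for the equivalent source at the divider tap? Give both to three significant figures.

V_th = 11.4 V, R_th = 62.7 kΩ

V_th is the open-circuit tap voltage: 32.8 × 96.3/(180 + 96.3) = 11.4 V.
With the supply zeroed, Ra and Rb appear in parallel from the tap: R_th = Ra‖Rb = (180 × 96.3)/276.3 = 62.7 kΩ.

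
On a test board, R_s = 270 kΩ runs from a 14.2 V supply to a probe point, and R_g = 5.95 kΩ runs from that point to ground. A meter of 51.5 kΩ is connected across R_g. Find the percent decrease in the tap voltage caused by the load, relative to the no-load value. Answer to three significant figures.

Unloaded V = 14.2 × 5.95/275.9 = 0.30618 V.
Loaded: R_g‖R_L = 5.334 kΩ, giving V = 14.2 × 5.334/275.3 = 0.27508 V.
Drop = (0.30618 − 0.27508) / 0.30618 = 10.2 %.

10.2 %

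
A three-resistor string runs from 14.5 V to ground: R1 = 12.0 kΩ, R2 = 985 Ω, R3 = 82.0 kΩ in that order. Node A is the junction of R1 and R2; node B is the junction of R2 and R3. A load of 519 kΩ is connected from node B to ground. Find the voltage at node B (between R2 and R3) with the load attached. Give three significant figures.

V ≈ 12.3 V

At node B, R3 is in parallel with the load: R3‖R_L = 70810 Ω.
Below node A the resistance is R2 + (R3‖R_L) = 71800 Ω, so V_A = 14.5 × 71800/83800 = 12.42 V.
Then V_B = V_A × (R3‖R_L)/(R2 + R3‖R_L) = 12.42 × 70810/71800 = 12.3 V.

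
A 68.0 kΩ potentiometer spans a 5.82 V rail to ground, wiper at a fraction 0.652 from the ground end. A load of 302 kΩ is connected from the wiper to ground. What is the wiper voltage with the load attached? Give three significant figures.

V ≈ 3.61 V

The wiper splits the pot into (1−α)R = 23.66 kΩ above and αR = 44.34 kΩ below.
Lower section ‖ load = 38.66 kΩ.
V_wiper = 5.82 × 38.66/(23.66 + 38.66) = 3.61 V.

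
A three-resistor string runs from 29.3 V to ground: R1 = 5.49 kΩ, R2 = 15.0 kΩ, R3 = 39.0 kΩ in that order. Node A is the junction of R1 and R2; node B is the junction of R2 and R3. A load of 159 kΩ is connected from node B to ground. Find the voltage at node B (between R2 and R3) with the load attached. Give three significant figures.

V ≈ 17.7 V

At node B, R3 is in parallel with the load: R3‖R_L = 31.32 kΩ.
Below node A the resistance is R2 + (R3‖R_L) = 46.32 kΩ, so V_A = 29.3 × 46.32/51.81 = 26.20 V.
Then V_B = V_A × (R3‖R_L)/(R2 + R3‖R_L) = 26.20 × 31.32/46.32 = 17.7 V.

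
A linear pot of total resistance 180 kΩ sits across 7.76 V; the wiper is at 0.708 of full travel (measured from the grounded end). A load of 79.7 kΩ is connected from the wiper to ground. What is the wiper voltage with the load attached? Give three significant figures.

V ≈ 3.75 V

The wiper splits the pot into (1−α)R = 52.56 kΩ above and αR = 127.4 kΩ below.
Lower section ‖ load = 49.03 kΩ.
V_wiper = 7.76 × 49.03/(52.56 + 49.03) = 3.75 V.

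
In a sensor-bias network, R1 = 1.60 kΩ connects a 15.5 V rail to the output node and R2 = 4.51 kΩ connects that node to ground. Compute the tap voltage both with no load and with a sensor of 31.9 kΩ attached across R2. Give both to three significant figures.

Open-circuit: V = 15.5 × 4.51/(1.60 + 4.51) = 11.4 V.
With the load, R2 becomes R2‖R_L = 3.951 kΩ, so V = 15.5 × 3.951/5.551 = 11.0 V.

Unloaded: 11.4 V; loaded: 11.0 V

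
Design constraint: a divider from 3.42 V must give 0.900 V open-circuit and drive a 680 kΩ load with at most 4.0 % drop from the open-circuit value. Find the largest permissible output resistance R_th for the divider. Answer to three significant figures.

R_th ≤ 28.3 kΩ

Loading drop = R_th/(R_th + R_L) ≤ 0.0400, so R_th ≤ R_L · ε/(1−ε) = 680 kΩ × 0.0400/0.9600 = 28.3 kΩ.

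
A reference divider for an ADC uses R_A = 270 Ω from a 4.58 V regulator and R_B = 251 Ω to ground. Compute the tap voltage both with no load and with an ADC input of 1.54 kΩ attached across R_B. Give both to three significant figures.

Unloaded: 2.21 V; loaded: 2.03 V

Open-circuit: V = 4.58 × 251/(270 + 251) = 2.21 V.
With the load, R_B becomes R_B‖R_L = 215.8 Ω, so V = 4.58 × 215.8/485.8 = 2.03 V.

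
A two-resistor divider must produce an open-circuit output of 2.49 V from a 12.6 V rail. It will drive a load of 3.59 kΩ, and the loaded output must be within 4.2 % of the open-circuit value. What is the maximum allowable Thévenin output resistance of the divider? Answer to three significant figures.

R_th ≤ 157 Ω

Loading drop = R_th/(R_th + R_L) ≤ 0.0420, so R_th ≤ R_L · ε/(1−ε) = 3.59 kΩ × 0.0420/0.9580 = 157 Ω.
(Any R1, R2 with R2/(R1+R2) = 0.198 and R1‖R2 ≤ 157 Ω will meet the spec.)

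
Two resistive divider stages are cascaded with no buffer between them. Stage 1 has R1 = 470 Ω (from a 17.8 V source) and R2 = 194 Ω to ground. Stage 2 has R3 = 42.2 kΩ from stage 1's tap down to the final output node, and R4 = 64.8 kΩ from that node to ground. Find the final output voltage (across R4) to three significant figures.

V_out ≈ 3.15 V

Stage 2 presents R3+R4 = 107000 Ω as a load on stage 1's tap.
Stage 1's lower leg becomes R2‖(R3+R4) = 193.6 Ω, so V_mid = 17.8 × 193.6/663.6 = 5.194 V.
Stage 2 is itself unloaded: V_out = V_mid × R4/(R3+R4) = 5.194 × 64800/107000 = 3.15 V.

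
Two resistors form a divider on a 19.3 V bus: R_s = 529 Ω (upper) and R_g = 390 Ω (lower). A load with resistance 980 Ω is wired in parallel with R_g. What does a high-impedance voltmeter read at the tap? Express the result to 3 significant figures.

V_out ≈ 6.66 V

The load sits in parallel with R_g: R_g‖R_L = (390 × 980) / (390 + 980) = 279.0 Ω.
V_out = 19.3 × 279.0 / (529 + 279.0) = 19.3 × 279.0/808.0 = 6.66 V.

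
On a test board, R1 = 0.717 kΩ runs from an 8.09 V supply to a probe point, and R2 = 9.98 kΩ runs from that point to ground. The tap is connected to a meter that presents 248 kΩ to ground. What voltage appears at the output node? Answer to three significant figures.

The load sits in parallel with R2: R2‖R_L = (9980 × 248000) / (9980 + 248000) = 9594 Ω.
V_out = 8.09 × 9594 / (717 + 9594) = 8.09 × 9594/10310 = 7.53 V.

V_out ≈ 7.53 V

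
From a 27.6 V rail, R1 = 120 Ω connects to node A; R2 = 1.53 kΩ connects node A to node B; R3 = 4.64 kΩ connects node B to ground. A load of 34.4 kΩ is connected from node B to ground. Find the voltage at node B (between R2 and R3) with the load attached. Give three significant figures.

At node B, R3 is in parallel with the load: R3‖R_L = 4089 Ω.
Below node A the resistance is R2 + (R3‖R_L) = 5619 Ω, so V_A = 27.6 × 5619/5739 = 27.02 V.
Then V_B = V_A × (R3‖R_L)/(R2 + R3‖R_L) = 27.02 × 4089/5619 = 19.7 V.

V ≈ 19.7 V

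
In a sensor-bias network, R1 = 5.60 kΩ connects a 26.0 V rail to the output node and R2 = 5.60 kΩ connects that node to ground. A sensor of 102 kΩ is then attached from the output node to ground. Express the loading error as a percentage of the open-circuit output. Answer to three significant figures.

2.67 %

The divider's output (Thévenin) resistance is R1‖R2 = 2.800 kΩ.
Fractional drop under load = R_th/(R_th + R_L) = 2.800 / (2.800 + 102) = 0.02672.
So the output falls by 2.67 %.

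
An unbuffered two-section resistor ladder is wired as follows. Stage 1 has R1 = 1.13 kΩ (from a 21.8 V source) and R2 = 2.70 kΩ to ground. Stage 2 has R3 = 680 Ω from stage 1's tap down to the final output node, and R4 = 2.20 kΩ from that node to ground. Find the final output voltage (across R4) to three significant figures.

V_out ≈ 9.20 V

Stage 2 presents R3+R4 = 2880 Ω as a load on stage 1's tap.
Stage 1's lower leg becomes R2‖(R3+R4) = 1394 Ω, so V_mid = 21.8 × 1394/2524 = 12.04 V.
Stage 2 is itself unloaded: V_out = V_mid × R4/(R3+R4) = 12.04 × 2200/2880 = 9.20 V.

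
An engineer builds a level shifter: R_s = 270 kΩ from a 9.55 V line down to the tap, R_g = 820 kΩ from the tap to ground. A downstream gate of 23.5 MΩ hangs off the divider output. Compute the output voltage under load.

The load sits in parallel with R_g: R_g‖R_L = (820 × 23500) / (820 + 23500) = 792.4 kΩ.
V_out = 9.55 × 792.4 / (270 + 792.4) = 9.55 × 792.4/1062 = 7.12 V.
(Unloaded it would have been 7.18 V.)

V_out ≈ 7.12 V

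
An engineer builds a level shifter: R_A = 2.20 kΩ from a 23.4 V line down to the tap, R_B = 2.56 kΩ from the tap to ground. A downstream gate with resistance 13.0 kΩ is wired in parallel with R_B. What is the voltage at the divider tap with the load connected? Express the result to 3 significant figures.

V_out ≈ 11.5 V

The load sits in parallel with R_B: R_B‖R_L = (2.56 × 13.0) / (2.56 + 13.0) = 2.139 kΩ.
V_out = 23.4 × 2.139 / (2.20 + 2.139) = 23.4 × 2.139/4.339 = 11.5 V.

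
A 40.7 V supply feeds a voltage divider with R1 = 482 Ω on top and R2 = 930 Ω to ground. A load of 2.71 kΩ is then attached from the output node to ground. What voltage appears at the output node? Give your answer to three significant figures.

V_out ≈ 24.0 V

The load sits in parallel with R2: R2‖R_L = (930 × 2710) / (930 + 2710) = 692.4 Ω.
V_out = 40.7 × 692.4 / (482 + 692.4) = 40.7 × 692.4/1174 = 24.0 V.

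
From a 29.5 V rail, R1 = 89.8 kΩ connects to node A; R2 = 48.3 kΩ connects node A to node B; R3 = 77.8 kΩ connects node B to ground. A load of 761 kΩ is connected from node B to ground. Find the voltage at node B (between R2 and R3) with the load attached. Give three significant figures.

V ≈ 9.98 V

At node B, R3 is in parallel with the load: R3‖R_L = 70.58 kΩ.
Below node A the resistance is R2 + (R3‖R_L) = 118.9 kΩ, so V_A = 29.5 × 118.9/208.7 = 16.81 V.
Then V_B = V_A × (R3‖R_L)/(R2 + R3‖R_L) = 16.81 × 70.58/118.9 = 9.98 V.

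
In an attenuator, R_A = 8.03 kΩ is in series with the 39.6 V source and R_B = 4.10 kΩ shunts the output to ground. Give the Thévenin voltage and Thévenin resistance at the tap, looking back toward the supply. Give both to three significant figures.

V_th is the open-circuit tap voltage: 39.6 × 4.10/(8.03 + 4.10) = 13.4 V.
With the supply zeroed, R_A and R_B appear in parallel from the tap: R_th = R_A‖R_B = (8.03 × 4.10)/12.13 = 2.71 kΩ.

V_th = 13.4 V, R_th = 2.71 kΩ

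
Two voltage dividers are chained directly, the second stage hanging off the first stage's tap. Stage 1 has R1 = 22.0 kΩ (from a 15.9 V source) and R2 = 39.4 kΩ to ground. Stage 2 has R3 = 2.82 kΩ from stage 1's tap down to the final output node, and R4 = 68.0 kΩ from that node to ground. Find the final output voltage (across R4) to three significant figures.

Stage 2 presents R3+R4 = 70.82 kΩ as a load on stage 1's tap.
Stage 1's lower leg becomes R2‖(R3+R4) = 25.32 kΩ, so V_mid = 15.9 × 25.32/47.32 = 8.507 V.
Stage 2 is itself unloaded: V_out = V_mid × R4/(R3+R4) = 8.507 × 68.0/70.82 = 8.17 V.

V_out ≈ 8.17 V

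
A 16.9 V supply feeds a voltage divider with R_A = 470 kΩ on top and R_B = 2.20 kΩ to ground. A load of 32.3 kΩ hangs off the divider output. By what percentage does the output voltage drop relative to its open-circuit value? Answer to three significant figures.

The divider's output (Thévenin) resistance is R_A‖R_B = 2.190 kΩ.
Fractional drop under load = R_th/(R_th + R_L) = 2.190 / (2.190 + 32.3) = 0.06349.
So the output falls by 6.35 %.

6.35 %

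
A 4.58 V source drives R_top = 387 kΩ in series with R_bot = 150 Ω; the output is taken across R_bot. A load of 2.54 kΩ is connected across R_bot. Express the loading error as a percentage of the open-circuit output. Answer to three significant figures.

5.57 %

The divider's output (Thévenin) resistance is R_top‖R_bot = 149.9 Ω.
Fractional drop under load = R_th/(R_th + R_L) = 149.9 / (149.9 + 2540) = 0.05574.
So the output falls by 5.57 %.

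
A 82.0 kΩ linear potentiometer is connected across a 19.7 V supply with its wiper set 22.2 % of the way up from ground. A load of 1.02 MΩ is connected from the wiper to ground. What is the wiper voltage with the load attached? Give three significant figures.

The wiper splits the pot into (1−α)R = 63.80 kΩ above and αR = 18.20 kΩ below.
Lower section ‖ load = 17.88 kΩ.
V_wiper = 19.7 × 17.88/(63.80 + 17.88) = 4.31 V.

V ≈ 4.31 V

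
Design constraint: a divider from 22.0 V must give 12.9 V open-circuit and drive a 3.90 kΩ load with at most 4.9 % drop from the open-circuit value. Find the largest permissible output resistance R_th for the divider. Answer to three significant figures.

Loading drop = R_th/(R_th + R_L) ≤ 0.0490, so R_th ≤ R_L · ε/(1−ε) = 3.90 kΩ × 0.0490/0.9510 = 201 Ω.

R_th ≤ 201 Ω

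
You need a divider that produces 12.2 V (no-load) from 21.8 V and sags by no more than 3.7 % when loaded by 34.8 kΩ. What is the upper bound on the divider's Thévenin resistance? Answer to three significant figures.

Loading drop = R_th/(R_th + R_L) ≤ 0.0370, so R_th ≤ R_L · ε/(1−ε) = 34.8 kΩ × 0.0370/0.9630 = 1.34 kΩ.

R_th ≤ 1.34 kΩ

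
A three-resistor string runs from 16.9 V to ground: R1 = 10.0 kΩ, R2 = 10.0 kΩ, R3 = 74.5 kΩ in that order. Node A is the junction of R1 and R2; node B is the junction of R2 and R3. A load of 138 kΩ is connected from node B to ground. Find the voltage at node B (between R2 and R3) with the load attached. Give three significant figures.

At node B, R3 is in parallel with the load: R3‖R_L = 48.38 kΩ.
Below node A the resistance is R2 + (R3‖R_L) = 58.38 kΩ, so V_A = 16.9 × 58.38/68.38 = 14.43 V.
Then V_B = V_A × (R3‖R_L)/(R2 + R3‖R_L) = 14.43 × 48.38/58.38 = 12.0 V.

V ≈ 12.0 V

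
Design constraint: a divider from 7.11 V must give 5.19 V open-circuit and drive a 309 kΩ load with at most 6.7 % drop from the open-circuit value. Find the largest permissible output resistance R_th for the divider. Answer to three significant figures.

R_th ≤ 22.2 kΩ

Loading drop = R_th/(R_th + R_L) ≤ 0.0670, so R_th ≤ R_L · ε/(1−ε) = 309 kΩ × 0.0670/0.9330 = 22.2 kΩ.
(Any R1, R2 with R2/(R1+R2) = 0.730 and R1‖R2 ≤ 22.2 kΩ will meet the spec.)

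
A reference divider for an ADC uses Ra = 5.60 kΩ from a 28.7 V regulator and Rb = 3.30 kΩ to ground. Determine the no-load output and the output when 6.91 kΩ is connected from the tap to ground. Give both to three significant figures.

Open-circuit: V = 28.7 × 3.30/(5.60 + 3.30) = 10.6 V.
With the load, Rb becomes Rb‖R_L = 2.233 kΩ, so V = 28.7 × 2.233/7.833 = 8.18 V.

Unloaded: 10.6 V; loaded: 8.18 V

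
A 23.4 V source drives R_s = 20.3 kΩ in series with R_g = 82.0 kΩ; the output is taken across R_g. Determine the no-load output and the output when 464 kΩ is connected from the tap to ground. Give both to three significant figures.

Unloaded: 18.8 V; loaded: 18.1 V

Open-circuit: V = 23.4 × 82.0/(20.3 + 82.0) = 18.8 V.
With the load, R_g becomes R_g‖R_L = 69.68 kΩ, so V = 23.4 × 69.68/89.98 = 18.1 V.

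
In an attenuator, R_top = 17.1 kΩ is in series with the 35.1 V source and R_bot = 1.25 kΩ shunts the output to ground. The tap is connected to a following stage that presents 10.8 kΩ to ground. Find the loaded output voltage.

The load sits in parallel with R_bot: R_bot‖R_L = (1.25 × 10.8) / (1.25 + 10.8) = 1.120 kΩ.
V_out = 35.1 × 1.120 / (17.1 + 1.120) = 35.1 × 1.120/18.22 = 2.16 V.
(Unloaded it would have been 2.39 V.)

V_out ≈ 2.16 V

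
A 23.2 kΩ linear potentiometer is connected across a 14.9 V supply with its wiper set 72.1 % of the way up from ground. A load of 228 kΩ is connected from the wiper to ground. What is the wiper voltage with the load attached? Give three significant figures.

V ≈ 10.5 V

The wiper splits the pot into (1−α)R = 6.473 kΩ above and αR = 16.73 kΩ below.
Lower section ‖ load = 15.58 kΩ.
V_wiper = 14.9 × 15.58/(6.473 + 15.58) = 10.5 V.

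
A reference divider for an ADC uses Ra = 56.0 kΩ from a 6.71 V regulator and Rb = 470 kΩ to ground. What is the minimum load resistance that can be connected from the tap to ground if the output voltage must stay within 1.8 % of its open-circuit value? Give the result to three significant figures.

Output resistance R_th = Ra‖Rb = (56.0 × 470)/526.0 = 50.04 kΩ.
The fractional drop is R_th/(R_th + R_L); requiring this ≤ 0.0180 gives R_L ≥ R_th(1/0.0180 − 1) = 50.04 × 54.56 = 2.73 MΩ.

R_L(min) ≈ 2.73 MΩ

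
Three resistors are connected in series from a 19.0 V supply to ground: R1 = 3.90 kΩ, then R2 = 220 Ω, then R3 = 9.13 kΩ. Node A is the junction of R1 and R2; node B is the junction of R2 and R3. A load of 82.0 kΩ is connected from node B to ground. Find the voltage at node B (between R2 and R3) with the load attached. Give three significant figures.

At node B, R3 is in parallel with the load: R3‖R_L = 8215 Ω.
Below node A the resistance is R2 + (R3‖R_L) = 8435 Ω, so V_A = 19.0 × 8435/12340 = 12.99 V.
Then V_B = V_A × (R3‖R_L)/(R2 + R3‖R_L) = 12.99 × 8215/8435 = 12.7 V.

V ≈ 12.7 V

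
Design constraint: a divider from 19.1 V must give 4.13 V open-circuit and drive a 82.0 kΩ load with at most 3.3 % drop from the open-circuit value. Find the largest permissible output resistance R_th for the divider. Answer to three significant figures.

R_th ≤ 2.80 kΩ

Loading drop = R_th/(R_th + R_L) ≤ 0.0330, so R_th ≤ R_L · ε/(1−ε) = 82.0 kΩ × 0.0330/0.9670 = 2.80 kΩ.
(Any R1, R2 with R2/(R1+R2) = 0.216 and R1‖R2 ≤ 2.80 kΩ will meet the spec.)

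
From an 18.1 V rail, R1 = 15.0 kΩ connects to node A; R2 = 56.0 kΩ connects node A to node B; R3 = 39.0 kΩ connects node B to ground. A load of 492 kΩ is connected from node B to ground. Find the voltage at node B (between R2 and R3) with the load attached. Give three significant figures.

At node B, R3 is in parallel with the load: R3‖R_L = 36.14 kΩ.
Below node A the resistance is R2 + (R3‖R_L) = 92.14 kΩ, so V_A = 18.1 × 92.14/107.1 = 15.57 V.
Then V_B = V_A × (R3‖R_L)/(R2 + R3‖R_L) = 15.57 × 36.14/92.14 = 6.10 V.

V ≈ 6.10 V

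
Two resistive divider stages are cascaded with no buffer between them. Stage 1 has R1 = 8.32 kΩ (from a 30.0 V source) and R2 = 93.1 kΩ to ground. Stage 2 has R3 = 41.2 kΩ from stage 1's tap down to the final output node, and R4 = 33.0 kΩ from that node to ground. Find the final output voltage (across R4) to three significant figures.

V_out ≈ 11.1 V

Stage 2 presents R3+R4 = 74.20 kΩ as a load on stage 1's tap.
Stage 1's lower leg becomes R2‖(R3+R4) = 41.29 kΩ, so V_mid = 30.0 × 41.29/49.61 = 24.97 V.
Stage 2 is itself unloaded: V_out = V_mid × R4/(R3+R4) = 24.97 × 33.0/74.20 = 11.1 V.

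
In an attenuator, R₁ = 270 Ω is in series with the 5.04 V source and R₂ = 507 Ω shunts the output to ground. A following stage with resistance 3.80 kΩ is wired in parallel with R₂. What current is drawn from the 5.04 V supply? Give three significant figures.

R₂‖R_L = 447.3 Ω, so the source sees R₁ + R₂‖R_L = 717.3 Ω.
I = 5.04 V / 717.3 Ω = 7.03 mA.

I ≈ 7.03 mA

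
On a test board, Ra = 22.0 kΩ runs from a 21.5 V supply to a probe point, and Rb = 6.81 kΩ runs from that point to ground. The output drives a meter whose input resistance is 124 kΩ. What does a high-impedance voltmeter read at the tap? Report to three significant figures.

The load sits in parallel with Rb: Rb‖R_L = (6.81 × 124) / (6.81 + 124) = 6.455 kΩ.
V_out = 21.5 × 6.455 / (22.0 + 6.455) = 21.5 × 6.455/28.46 = 4.88 V.
(Unloaded it would have been 5.08 V.)

V_out ≈ 4.88 V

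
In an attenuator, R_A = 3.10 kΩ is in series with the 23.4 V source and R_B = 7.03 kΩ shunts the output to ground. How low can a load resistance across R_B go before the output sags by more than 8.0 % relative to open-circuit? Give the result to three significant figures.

R_L(min) ≈ 24.7 kΩ

Output resistance R_th = R_A‖R_B = (3.10 × 7.03)/10.13 = 2.151 kΩ.
The fractional drop is R_th/(R_th + R_L); requiring this ≤ 0.0800 gives R_L ≥ R_th(1/0.0800 − 1) = 2.151 × 11.50 = 24.7 kΩ.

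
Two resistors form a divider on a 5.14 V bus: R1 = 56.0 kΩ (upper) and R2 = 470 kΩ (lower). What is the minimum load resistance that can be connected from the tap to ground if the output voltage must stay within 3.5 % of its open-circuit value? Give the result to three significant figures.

R_L(min) ≈ 1.38 MΩ

Output resistance R_th = R1‖R2 = (56.0 × 470)/526.0 = 50.04 kΩ.
The fractional drop is R_th/(R_th + R_L); requiring this ≤ 0.0350 gives R_L ≥ R_th(1/0.0350 − 1) = 50.04 × 27.57 = 1.38 MΩ.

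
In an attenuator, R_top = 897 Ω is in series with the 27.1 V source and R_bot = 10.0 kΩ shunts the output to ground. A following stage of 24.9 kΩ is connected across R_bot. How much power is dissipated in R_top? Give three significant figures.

Total resistance from the source is R_top + (R_bot‖R_L) = 8032 Ω, so I = 27.1/8032 Ω = 3.374 mA.
P = I²·R_top = (3.374 mA)² × 897 Ω = 10.2 mW.

P ≈ 10.2 mW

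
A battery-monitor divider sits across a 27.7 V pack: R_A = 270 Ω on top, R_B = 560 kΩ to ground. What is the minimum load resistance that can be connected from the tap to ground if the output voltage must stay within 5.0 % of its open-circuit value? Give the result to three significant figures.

Output resistance R_th = R_A‖R_B = (270 × 560000)/560300 = 269.9 Ω.
The fractional drop is R_th/(R_th + R_L); requiring this ≤ 0.0500 gives R_L ≥ R_th(1/0.0500 − 1) = 269.9 × 19.00 = 5.13 kΩ.

R_L(min) ≈ 5.13 kΩ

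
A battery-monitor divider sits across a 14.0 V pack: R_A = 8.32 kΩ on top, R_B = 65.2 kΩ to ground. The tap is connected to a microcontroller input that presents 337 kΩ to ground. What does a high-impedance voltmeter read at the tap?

The load sits in parallel with R_B: R_B‖R_L = (65.2 × 337) / (65.2 + 337) = 54.63 kΩ.
V_out = 14.0 × 54.63 / (8.32 + 54.63) = 14.0 × 54.63/62.95 = 12.1 V.
(Unloaded it would have been 12.4 V.)

V_out ≈ 12.1 V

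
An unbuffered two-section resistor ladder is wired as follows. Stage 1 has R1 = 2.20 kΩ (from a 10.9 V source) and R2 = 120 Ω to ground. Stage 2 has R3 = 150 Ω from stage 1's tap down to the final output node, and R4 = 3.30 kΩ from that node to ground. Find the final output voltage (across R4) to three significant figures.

Stage 2 presents R3+R4 = 3450 Ω as a load on stage 1's tap.
Stage 1's lower leg becomes R2‖(R3+R4) = 116.0 Ω, so V_mid = 10.9 × 116.0/2316 = 0.5458 V.
Stage 2 is itself unloaded: V_out = V_mid × R4/(R3+R4) = 0.5458 × 3300/3450 = 0.522 V.

V_out ≈ 0.522 V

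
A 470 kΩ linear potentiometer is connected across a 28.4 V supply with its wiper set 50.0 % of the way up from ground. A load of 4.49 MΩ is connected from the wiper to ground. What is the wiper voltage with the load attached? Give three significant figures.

The wiper splits the pot into (1−α)R = 235.0 kΩ above and αR = 235.0 kΩ below.
Lower section ‖ load = 223.3 kΩ.
V_wiper = 28.4 × 223.3/(235.0 + 223.3) = 13.8 V.

V ≈ 13.8 V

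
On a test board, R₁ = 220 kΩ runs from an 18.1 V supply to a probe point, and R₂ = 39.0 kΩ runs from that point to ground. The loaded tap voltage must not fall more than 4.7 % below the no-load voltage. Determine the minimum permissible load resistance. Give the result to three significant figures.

Output resistance R_th = R₁‖R₂ = (220 × 39.0)/259.0 = 33.13 kΩ.
The fractional drop is R_th/(R_th + R_L); requiring this ≤ 0.0470 gives R_L ≥ R_th(1/0.0470 − 1) = 33.13 × 20.28 = 672 kΩ.

R_L(min) ≈ 672 kΩ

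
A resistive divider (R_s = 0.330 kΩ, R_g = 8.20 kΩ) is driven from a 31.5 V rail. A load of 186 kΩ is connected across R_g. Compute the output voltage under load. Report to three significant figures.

The load sits in parallel with R_g: R_g‖R_L = (8200 × 186000) / (8200 + 186000) = 7854 Ω.
V_out = 31.5 × 7854 / (330 + 7854) = 31.5 × 7854/8184 = 30.2 V.

V_out ≈ 30.2 V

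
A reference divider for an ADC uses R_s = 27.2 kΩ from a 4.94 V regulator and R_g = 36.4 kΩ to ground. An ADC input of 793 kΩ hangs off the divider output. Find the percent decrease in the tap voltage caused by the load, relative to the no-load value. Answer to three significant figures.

The divider's output (Thévenin) resistance is R_s‖R_g = 15.57 kΩ.
Fractional drop under load = R_th/(R_th + R_L) = 15.57 / (15.57 + 793) = 0.01925.
So the output falls by 1.93 %.

1.93 %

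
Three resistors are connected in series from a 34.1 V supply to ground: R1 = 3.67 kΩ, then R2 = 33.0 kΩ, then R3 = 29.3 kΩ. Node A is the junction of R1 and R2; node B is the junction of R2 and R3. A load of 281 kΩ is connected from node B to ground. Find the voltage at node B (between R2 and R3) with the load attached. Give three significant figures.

At node B, R3 is in parallel with the load: R3‖R_L = 26.53 kΩ.
Below node A the resistance is R2 + (R3‖R_L) = 59.53 kΩ, so V_A = 34.1 × 59.53/63.20 = 32.12 V.
Then V_B = V_A × (R3‖R_L)/(R2 + R3‖R_L) = 32.12 × 26.53/59.53 = 14.3 V.

V ≈ 14.3 V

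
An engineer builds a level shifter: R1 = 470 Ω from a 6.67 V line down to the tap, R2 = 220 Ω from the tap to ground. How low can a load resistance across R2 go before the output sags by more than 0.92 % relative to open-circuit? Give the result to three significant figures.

Output resistance R_th = R1‖R2 = (470 × 220)/690.0 = 149.9 Ω.
The fractional drop is R_th/(R_th + R_L); requiring this ≤ 0.00920 gives R_L ≥ R_th(1/0.00920 − 1) = 149.9 × 107.7 = 16.1 kΩ.

R_L(min) ≈ 16.1 kΩ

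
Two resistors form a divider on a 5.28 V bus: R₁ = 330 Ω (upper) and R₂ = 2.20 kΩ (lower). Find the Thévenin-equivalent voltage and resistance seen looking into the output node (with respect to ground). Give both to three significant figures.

V_th = 4.59 V, R_th = 287 Ω

V_th is the open-circuit tap voltage: 5.28 × 2200/(330 + 2200) = 4.59 V.
With the supply zeroed, R₁ and R₂ appear in parallel from the tap: R_th = R₁‖R₂ = (330 × 2200)/2530 = 287 Ω.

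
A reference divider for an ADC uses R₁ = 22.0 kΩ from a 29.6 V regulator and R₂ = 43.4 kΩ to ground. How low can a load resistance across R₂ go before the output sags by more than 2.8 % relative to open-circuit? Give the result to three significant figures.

R_L(min) ≈ 507 kΩ

Output resistance R_th = R₁‖R₂ = (22.0 × 43.4)/65.40 = 14.60 kΩ.
The fractional drop is R_th/(R_th + R_L); requiring this ≤ 0.0280 gives R_L ≥ R_th(1/0.0280 − 1) = 14.60 × 34.71 = 507 kΩ.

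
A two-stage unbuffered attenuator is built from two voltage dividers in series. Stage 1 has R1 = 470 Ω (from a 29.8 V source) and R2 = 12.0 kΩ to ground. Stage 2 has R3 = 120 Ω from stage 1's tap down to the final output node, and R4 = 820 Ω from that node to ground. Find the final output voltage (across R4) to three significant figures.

Stage 2 presents R3+R4 = 940.0 Ω as a load on stage 1's tap.
Stage 1's lower leg becomes R2‖(R3+R4) = 871.7 Ω, so V_mid = 29.8 × 871.7/1342 = 19.36 V.
Stage 2 is itself unloaded: V_out = V_mid × R4/(R3+R4) = 19.36 × 820/940.0 = 16.9 V.

V_out ≈ 16.9 V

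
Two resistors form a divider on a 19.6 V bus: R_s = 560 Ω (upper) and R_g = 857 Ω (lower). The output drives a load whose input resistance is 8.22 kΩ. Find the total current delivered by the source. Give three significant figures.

I ≈ 14.7 mA

R_g‖R_L = 776.1 Ω, so the source sees R_s + R_g‖R_L = 1336 Ω.
I = 19.6 V / 1336 Ω = 14.7 mA.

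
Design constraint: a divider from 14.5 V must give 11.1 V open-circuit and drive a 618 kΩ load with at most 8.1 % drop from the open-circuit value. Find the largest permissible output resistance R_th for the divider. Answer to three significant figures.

Loading drop = R_th/(R_th + R_L) ≤ 0.0810, so R_th ≤ R_L · ε/(1−ε) = 618 kΩ × 0.0810/0.9190 = 54.5 kΩ.
(Any R1, R2 with R2/(R1+R2) = 0.766 and R1‖R2 ≤ 54.5 kΩ will meet the spec.)

R_th ≤ 54.5 kΩ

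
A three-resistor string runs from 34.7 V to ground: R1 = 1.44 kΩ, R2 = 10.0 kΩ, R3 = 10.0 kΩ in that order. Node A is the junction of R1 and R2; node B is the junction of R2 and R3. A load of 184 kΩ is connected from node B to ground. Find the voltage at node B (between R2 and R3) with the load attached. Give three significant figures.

At node B, R3 is in parallel with the load: R3‖R_L = 9.485 kΩ.
Below node A the resistance is R2 + (R3‖R_L) = 19.48 kΩ, so V_A = 34.7 × 19.48/20.92 = 32.31 V.
Then V_B = V_A × (R3‖R_L)/(R2 + R3‖R_L) = 32.31 × 9.485/19.48 = 15.7 V.

V ≈ 15.7 V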